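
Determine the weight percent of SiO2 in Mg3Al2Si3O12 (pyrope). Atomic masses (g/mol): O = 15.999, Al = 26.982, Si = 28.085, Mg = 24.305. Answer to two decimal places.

44.71 wt%

Molar mass of Mg3Al2Si3O12 = 3*24.305 + 2*26.982 + 3*28.085 + 12*15.999 = 403.122 g/mol.
Each formula unit contains 3 Si, equivalent to 3/1 = 3.0000 mol SiO2.
M(SiO2) = 1×28.085 + 2×15.999 = 60.083 g/mol.
Mass of SiO2 per formula unit = 3.0000 × 60.083 = 180.249 g.
SiO2 wt% = 180.249 / 403.122 × 100 = 44.71%.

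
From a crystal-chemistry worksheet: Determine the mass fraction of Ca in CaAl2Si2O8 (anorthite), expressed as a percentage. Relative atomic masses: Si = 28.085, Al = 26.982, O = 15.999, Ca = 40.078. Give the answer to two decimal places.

14.41 wt%

M(CaAl2Si2O8) = 278.204 g/mol.
Ca contributes 1 × 40.078 = 40.078 g per mole.
40.078/278.204 = 0.1441 → 14.41%.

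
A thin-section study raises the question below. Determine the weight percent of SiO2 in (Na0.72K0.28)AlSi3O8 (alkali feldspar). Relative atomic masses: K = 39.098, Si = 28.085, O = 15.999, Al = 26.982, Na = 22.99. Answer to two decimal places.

67.58 wt%

M((Na0.72K0.28)AlSi3O8) = 266.729 g/mol; M(SiO2) = 60.083 g/mol.
Moles SiO2 per formula unit = 3 Si ÷ 1 = 3.0000.
SiO2 fraction = (3.0000 × 60.083) / 266.729 = 180.249/266.729 = 0.6758.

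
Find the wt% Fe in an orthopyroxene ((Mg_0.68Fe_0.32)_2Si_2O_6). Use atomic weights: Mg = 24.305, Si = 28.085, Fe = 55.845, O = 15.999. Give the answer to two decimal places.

16.18 mass %

Formula mass = 1.36*24.305 + 0.64*55.845 + 2*28.085 + 6*15.999 = 220.960 g/mol, of which 35.741 g is Fe.
So Fe makes up 35.741/220.960 = 0.1618 of the mass, i.e. 16.18%.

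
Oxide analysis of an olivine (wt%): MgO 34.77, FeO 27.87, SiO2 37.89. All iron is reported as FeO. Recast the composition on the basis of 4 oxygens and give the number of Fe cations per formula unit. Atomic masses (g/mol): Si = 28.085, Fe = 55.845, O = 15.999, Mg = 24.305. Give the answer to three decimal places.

0.618 Fe apfu

34.77 wt% MgO ÷ 40.304 g/mol = 0.86269 mol, giving 0.86269 Mg and 0.86269 O.
27.87 wt% FeO ÷ 71.844 g/mol = 0.38792 mol, giving 0.38792 Fe and 0.38792 O.
37.89 wt% SiO2 ÷ 60.083 g/mol = 0.63063 mol, giving 0.63063 Si and 1.26126 O.
Oxygen sums to 2.51187; scaling by 4/2.51187 = 1.59244 puts the formula on 4 O.
Fe: 0.38792 × 1.59244 = 0.618 atoms per formula unit.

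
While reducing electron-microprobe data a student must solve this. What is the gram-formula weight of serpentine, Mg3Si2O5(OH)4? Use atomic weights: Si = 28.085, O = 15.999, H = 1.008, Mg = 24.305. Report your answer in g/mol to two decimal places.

Mg: 3 × 24.305 = 72.9150
Si: 2 × 28.085 = 56.1700
O: 9 × 15.999 = 143.9910
H: 4 × 1.008 = 4.0320
Summing the contributions gives the formula mass.

277.11 g/mol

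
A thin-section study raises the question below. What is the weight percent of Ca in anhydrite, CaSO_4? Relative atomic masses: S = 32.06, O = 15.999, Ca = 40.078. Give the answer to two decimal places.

Formula mass = 1·40.078 + 1·32.06 + 4·15.999 = 136.134 g/mol, of which 40.078 g is Ca.
So Ca makes up 40.078/136.134 = 0.2944 of the mass, i.e. 29.44%.

29.44 wt%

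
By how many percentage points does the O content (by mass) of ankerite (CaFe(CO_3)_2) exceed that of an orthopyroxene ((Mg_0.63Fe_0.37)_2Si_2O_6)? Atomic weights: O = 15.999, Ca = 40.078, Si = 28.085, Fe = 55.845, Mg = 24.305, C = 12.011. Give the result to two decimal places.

O in CaFe(CO_3)_2: molar mass 215.939 g/mol; 6×15.999 = 95.994 g → 44.45 wt%.
O in (Mg_0.63Fe_0.37)_2Si_2O_6: molar mass 224.114 g/mol; 6×15.999 = 95.994 g → 42.83 wt%.
Difference = 44.45 − 42.83 = 1.62 percentage points.

1.62 percentage points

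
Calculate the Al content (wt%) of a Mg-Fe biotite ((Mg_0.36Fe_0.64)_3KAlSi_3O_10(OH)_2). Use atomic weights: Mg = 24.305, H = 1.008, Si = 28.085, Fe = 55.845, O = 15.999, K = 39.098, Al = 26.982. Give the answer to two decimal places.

M((Mg_0.36Fe_0.64)_3KAlSi_3O_10(OH)_2) = 477.811 g/mol.
Al contributes 1 × 26.982 = 26.982 g per mole.
26.982/477.811 = 0.0565 → 5.65%.

5.65 wt%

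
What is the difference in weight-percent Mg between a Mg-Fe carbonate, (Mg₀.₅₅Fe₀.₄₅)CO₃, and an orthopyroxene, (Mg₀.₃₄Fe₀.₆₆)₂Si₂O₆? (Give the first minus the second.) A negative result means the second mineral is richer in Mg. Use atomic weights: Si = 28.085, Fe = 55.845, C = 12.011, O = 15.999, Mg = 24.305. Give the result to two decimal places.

6.75 percentage points

Mg in (Mg₀.₅₅Fe₀.₄₅)CO₃: molar mass 98.506 g/mol; 0.55×24.305 = 13.368 g → 13.57 wt%.
Mg in (Mg₀.₃₄Fe₀.₆₆)₂Si₂O₆: molar mass 242.407 g/mol; 0.68×24.305 = 16.527 g → 6.82 wt%.
Difference = 13.57 − 6.82 = 6.75 percentage points.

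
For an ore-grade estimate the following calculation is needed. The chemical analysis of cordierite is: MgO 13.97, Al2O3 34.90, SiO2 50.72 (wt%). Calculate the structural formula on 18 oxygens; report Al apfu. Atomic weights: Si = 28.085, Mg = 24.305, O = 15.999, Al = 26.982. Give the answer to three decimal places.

4.025 Al apfu

13.97 wt% MgO ÷ 40.304 g/mol = 0.34662 mol, giving 0.34662 Mg and 0.34662 O.
34.90 wt% Al2O3 ÷ 101.961 g/mol = 0.34229 mol, giving 0.68458 Al and 1.02687 O.
50.72 wt% SiO2 ÷ 60.083 g/mol = 0.84417 mol, giving 0.84417 Si and 1.68834 O.
Oxygen sums to 3.06183; scaling by 18/3.06183 = 5.87884 puts the formula on 18 O.
Al: 0.68458 × 5.87884 = 4.025 atoms per formula unit.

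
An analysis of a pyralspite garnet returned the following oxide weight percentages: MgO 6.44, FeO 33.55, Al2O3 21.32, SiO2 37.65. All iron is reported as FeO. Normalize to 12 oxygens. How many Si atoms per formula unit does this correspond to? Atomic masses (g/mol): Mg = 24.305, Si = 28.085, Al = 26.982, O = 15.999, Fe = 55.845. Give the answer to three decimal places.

MgO (M=40.304): mol = 0.15979; Mg = 0.15979, O = 0.15979.
FeO (M=71.844): mol = 0.46698; Fe = 0.46698, O = 0.46698.
Al2O3 (M=101.961): mol = 0.20910; Al = 0.41820, O = 0.62730.
SiO2 (M=60.083): mol = 0.62663; Si = 0.62663, O = 1.25326.
ΣO = 2.50733; factor = 12/ΣO = 4.78597.
Si apfu = 0.62663 × 4.78597 = 2.999.

2.999 Si apfu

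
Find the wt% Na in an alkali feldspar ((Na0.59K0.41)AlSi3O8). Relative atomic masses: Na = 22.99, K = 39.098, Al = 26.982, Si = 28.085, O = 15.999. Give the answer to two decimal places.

Formula mass = 0.59×22.99 + 0.41×39.098 + 1×26.982 + 3×28.085 + 8×15.999 = 268.823 g/mol, of which 13.564 g is Na.
So Na makes up 13.564/268.823 = 0.0505 of the mass, i.e. 5.05%.

5.05 mass %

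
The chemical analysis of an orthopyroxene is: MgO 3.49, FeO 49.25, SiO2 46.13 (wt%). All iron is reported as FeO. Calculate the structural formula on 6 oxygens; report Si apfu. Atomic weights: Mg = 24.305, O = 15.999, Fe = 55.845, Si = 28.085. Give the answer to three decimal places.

1.996 Si apfu

3.49 wt% MgO ÷ 40.304 g/mol = 0.08659 mol, giving 0.08659 Mg and 0.08659 O.
49.25 wt% FeO ÷ 71.844 g/mol = 0.68551 mol, giving 0.68551 Fe and 0.68551 O.
46.13 wt% SiO2 ÷ 60.083 g/mol = 0.76777 mol, giving 0.76777 Si and 1.53554 O.
Oxygen sums to 2.30764; scaling by 6/2.30764 = 2.60006 puts the formula on 6 O.
Si: 0.76777 × 2.60006 = 1.996 atoms per formula unit.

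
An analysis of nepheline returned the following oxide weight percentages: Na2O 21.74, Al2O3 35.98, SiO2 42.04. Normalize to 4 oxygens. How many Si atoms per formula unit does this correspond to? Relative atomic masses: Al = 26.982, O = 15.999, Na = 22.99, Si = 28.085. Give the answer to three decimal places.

21.74 wt% Na2O ÷ 61.979 g/mol = 0.35076 mol, giving 0.70152 Na and 0.35076 O.
35.98 wt% Al2O3 ÷ 101.961 g/mol = 0.35288 mol, giving 0.70576 Al and 1.05864 O.
42.04 wt% SiO2 ÷ 60.083 g/mol = 0.69970 mol, giving 0.69970 Si and 1.39940 O.
Oxygen sums to 2.80880; scaling by 4/2.80880 = 1.42410 puts the formula on 4 O.
Si: 0.69970 × 1.42410 = 0.996 atoms per formula unit.

0.996 Si apfu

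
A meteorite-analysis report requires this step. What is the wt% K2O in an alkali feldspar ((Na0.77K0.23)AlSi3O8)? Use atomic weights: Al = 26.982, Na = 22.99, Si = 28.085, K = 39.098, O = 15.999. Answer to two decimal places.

4.07 wt%

M((Na0.77K0.23)AlSi3O8) = 265.924 g/mol; M(K2O) = 94.195 g/mol.
Moles K2O per formula unit = 0.23 K ÷ 2 = 0.1150.
K2O fraction = (0.1150 × 94.195) / 265.924 = 10.832/265.924 = 0.0407.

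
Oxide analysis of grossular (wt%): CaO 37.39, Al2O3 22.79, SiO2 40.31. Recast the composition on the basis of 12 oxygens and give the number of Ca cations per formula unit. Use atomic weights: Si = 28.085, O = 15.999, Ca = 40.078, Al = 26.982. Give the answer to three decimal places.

2.986 Ca apfu

CaO (M=56.077): mol = 0.66676; Ca = 0.66676, O = 0.66676.
Al2O3 (M=101.961): mol = 0.22352; Al = 0.44704, O = 0.67056.
SiO2 (M=60.083): mol = 0.67091; Si = 0.67091, O = 1.34182.
ΣO = 2.67914; factor = 12/ΣO = 4.47905.
Ca apfu = 0.66676 × 4.47905 = 2.986.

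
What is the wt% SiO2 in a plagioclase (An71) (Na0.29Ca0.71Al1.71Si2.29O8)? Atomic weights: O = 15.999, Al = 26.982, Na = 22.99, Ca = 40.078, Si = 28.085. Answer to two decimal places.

50.29 wt%

Molar mass of Na0.29Ca0.71Al1.71Si2.29O8 = 0.29·22.99 + 0.71·40.078 + 1.71·26.982 + 2.29·28.085 + 8·15.999 = 273.568 g/mol.
Each formula unit contains 2.29 Si, equivalent to 2.29/1 = 2.2900 mol SiO2.
M(SiO2) = 1×28.085 + 2×15.999 = 60.083 g/mol.
Mass of SiO2 per formula unit = 2.2900 × 60.083 = 137.590 g.
SiO2 wt% = 137.590 / 273.568 × 100 = 50.29%.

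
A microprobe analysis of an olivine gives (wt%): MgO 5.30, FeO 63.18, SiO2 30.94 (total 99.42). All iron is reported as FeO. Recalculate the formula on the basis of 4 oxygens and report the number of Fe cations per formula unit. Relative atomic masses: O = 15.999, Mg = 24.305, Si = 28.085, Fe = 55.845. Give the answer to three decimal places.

1.724 Fe apfu

MgO (M=40.304): mol = 0.13150; Mg = 0.13150, O = 0.13150.
FeO (M=71.844): mol = 0.87941; Fe = 0.87941, O = 0.87941.
SiO2 (M=60.083): mol = 0.51495; Si = 0.51495, O = 1.02990.
ΣO = 2.04081; factor = 4/ΣO = 1.96001.
Fe apfu = 0.87941 × 1.96001 = 1.724.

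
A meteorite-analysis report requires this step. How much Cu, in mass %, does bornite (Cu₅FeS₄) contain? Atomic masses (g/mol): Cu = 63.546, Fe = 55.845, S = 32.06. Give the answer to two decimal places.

Molar mass of Cu₅FeS₄: 5·63.546 + 1·55.845 + 4·32.06 = 501.815 g/mol.
Mass of Cu per formula unit: 5 × 63.546 = 317.730 g.
Weight fraction Cu = 317.730 / 501.815 = 0.6332.

63.32 mass %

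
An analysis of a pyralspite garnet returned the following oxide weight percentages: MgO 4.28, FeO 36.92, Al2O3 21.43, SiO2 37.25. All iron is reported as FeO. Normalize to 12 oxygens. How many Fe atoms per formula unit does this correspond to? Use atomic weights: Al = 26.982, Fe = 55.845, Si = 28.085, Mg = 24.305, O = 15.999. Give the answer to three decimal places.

2.476 Fe apfu

4.28 wt% MgO ÷ 40.304 g/mol = 0.10619 mol, giving 0.10619 Mg and 0.10619 O.
36.92 wt% FeO ÷ 71.844 g/mol = 0.51389 mol, giving 0.51389 Fe and 0.51389 O.
21.43 wt% Al2O3 ÷ 101.961 g/mol = 0.21018 mol, giving 0.42036 Al and 0.63054 O.
37.25 wt% SiO2 ÷ 60.083 g/mol = 0.61998 mol, giving 0.61998 Si and 1.23996 O.
Oxygen sums to 2.49058; scaling by 12/2.49058 = 4.81815 puts the formula on 12 O.
Fe: 0.51389 × 4.81815 = 2.476 atoms per formula unit.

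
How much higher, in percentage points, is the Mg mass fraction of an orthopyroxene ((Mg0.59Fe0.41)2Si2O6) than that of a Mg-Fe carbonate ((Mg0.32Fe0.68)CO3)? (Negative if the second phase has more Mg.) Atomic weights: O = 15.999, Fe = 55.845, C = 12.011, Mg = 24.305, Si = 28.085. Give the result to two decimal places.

M((Mg0.59Fe0.41)2Si2O6) = 226.637 g/mol, so wt% Mg = 28.680/226.637 × 100 = 12.65%.
M((Mg0.32Fe0.68)CO3) = 105.760 g/mol, so wt% Mg = 7.778/105.760 × 100 = 7.35%.
12.65 − 7.35 = 5.30 pp.

5.30 percentage points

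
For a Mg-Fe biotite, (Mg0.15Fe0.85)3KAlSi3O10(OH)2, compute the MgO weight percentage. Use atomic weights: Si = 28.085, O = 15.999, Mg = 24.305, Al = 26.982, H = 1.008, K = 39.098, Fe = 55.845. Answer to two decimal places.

3.64 wt%

Formula mass = 497.681 g/mol.
0.45 Mg → 0.4500 mol MgO per formula unit; M(MgO) = 40.304, so MgO mass = 18.137 g.
18.137/497.681 × 100 = 3.64 wt%.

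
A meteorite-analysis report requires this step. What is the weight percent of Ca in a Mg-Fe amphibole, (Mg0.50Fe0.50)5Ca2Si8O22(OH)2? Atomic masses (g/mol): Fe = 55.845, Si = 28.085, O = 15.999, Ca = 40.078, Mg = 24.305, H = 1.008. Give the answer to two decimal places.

M((Mg0.50Fe0.50)5Ca2Si8O22(OH)2) = 891.203 g/mol.
Ca contributes 2 × 40.078 = 80.156 g per mole.
80.156/891.203 = 0.0899 → 8.99%.

8.99 mass %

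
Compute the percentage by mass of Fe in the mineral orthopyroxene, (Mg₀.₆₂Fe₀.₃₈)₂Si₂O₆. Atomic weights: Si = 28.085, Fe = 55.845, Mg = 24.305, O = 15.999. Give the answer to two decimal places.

18.88 weight percent

Formula mass = 1.24×24.305 + 0.76×55.845 + 2×28.085 + 6×15.999 = 224.744 g/mol, of which 42.442 g is Fe.
So Fe makes up 42.442/224.744 = 0.1888 of the mass, i.e. 18.88%.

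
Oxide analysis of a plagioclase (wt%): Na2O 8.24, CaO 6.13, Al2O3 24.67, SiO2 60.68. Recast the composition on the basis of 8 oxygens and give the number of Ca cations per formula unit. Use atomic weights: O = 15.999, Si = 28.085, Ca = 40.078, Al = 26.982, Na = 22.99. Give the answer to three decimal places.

0.293 Ca apfu

Na2O (M=61.979): mol = 0.13295; Na = 0.26590, O = 0.13295.
CaO (M=56.077): mol = 0.10931; Ca = 0.10931, O = 0.10931.
Al2O3 (M=101.961): mol = 0.24196; Al = 0.48392, O = 0.72588.
SiO2 (M=60.083): mol = 1.00994; Si = 1.00994, O = 2.01988.
ΣO = 2.98802; factor = 8/ΣO = 2.67736.
Ca apfu = 0.10931 × 2.67736 = 0.293.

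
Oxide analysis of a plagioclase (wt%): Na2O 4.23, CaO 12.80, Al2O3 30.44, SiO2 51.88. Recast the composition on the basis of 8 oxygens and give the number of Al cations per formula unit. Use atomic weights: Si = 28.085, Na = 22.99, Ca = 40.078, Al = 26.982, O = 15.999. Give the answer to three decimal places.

Na2O (M=61.979): mol = 0.06825; Na = 0.13650, O = 0.06825.
CaO (M=56.077): mol = 0.22826; Ca = 0.22826, O = 0.22826.
Al2O3 (M=101.961): mol = 0.29855; Al = 0.59710, O = 0.89565.
SiO2 (M=60.083): mol = 0.86347; Si = 0.86347, O = 1.72694.
ΣO = 2.91910; factor = 8/ΣO = 2.74057.
Al apfu = 0.59710 × 2.74057 = 1.636.

1.636 Al apfu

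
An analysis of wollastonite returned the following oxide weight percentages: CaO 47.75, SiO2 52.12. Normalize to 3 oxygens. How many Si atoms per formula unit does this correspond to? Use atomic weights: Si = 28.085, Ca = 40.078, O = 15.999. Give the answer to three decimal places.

1.006 Si apfu

CaO (M=56.077): mol = 0.85151; Ca = 0.85151, O = 0.85151.
SiO2 (M=60.083): mol = 0.86747; Si = 0.86747, O = 1.73494.
ΣO = 2.58645; factor = 3/ΣO = 1.15989.
Si apfu = 0.86747 × 1.15989 = 1.006.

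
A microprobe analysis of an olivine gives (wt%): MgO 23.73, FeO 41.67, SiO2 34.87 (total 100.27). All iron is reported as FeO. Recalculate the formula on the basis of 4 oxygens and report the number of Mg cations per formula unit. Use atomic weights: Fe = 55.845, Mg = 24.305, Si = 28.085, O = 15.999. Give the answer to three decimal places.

1.011 Mg apfu

23.73 wt% MgO ÷ 40.304 g/mol = 0.58878 mol, giving 0.58878 Mg and 0.58878 O.
41.67 wt% FeO ÷ 71.844 g/mol = 0.58001 mol, giving 0.58001 Fe and 0.58001 O.
34.87 wt% SiO2 ÷ 60.083 g/mol = 0.58036 mol, giving 0.58036 Si and 1.16072 O.
Oxygen sums to 2.32951; scaling by 4/2.32951 = 1.71710 puts the formula on 4 O.
Mg: 0.58878 × 1.71710 = 1.011 atoms per formula unit.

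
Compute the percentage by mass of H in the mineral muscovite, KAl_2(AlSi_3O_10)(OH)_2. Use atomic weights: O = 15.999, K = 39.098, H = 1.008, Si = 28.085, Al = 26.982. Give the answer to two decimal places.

0.51 wt%

Formula mass = 1×39.098 + 3×26.982 + 3×28.085 + 12×15.999 + 2×1.008 = 398.303 g/mol, of which 2.016 g is H.
So H makes up 2.016/398.303 = 0.0051 of the mass, i.e. 0.51%.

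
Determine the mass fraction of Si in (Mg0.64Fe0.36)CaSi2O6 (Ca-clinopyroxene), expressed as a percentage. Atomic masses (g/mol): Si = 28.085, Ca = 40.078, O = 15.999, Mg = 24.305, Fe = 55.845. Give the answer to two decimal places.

M((Mg0.64Fe0.36)CaSi2O6) = 227.901 g/mol.
Si contributes 2 × 28.085 = 56.170 g per mole.
56.170/227.901 = 0.2465 → 24.65%.

24.65 weight percent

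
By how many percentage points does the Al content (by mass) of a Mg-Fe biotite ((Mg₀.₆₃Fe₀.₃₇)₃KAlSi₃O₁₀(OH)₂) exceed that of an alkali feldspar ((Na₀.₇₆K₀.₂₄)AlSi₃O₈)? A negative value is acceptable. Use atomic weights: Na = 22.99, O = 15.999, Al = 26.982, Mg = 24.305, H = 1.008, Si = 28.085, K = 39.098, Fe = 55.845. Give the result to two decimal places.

-4.17 percentage points

Al in (Mg₀.₆₃Fe₀.₃₇)₃KAlSi₃O₁₀(OH)₂: molar mass 452.263 g/mol; 1×26.982 = 26.982 g → 5.97 wt%.
Al in (Na₀.₇₆K₀.₂₄)AlSi₃O₈: molar mass 266.085 g/mol; 1×26.982 = 26.982 g → 10.14 wt%.
Difference = 5.97 − 10.14 = -4.17 percentage points.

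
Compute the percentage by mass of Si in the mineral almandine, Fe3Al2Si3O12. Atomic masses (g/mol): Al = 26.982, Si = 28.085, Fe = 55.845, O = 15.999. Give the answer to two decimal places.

16.93 wt%

Molar mass of Fe3Al2Si3O12: 3×55.845 + 2×26.982 + 3×28.085 + 12×15.999 = 497.742 g/mol.
Mass of Si per formula unit: 3 × 28.085 = 84.255 g.
Weight fraction Si = 84.255 / 497.742 = 0.1693.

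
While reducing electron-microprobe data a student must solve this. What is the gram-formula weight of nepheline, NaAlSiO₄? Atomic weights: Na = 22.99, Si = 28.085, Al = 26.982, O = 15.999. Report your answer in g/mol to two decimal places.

142.05 g/mol

M = 1*22.99 + 1*26.982 + 1*28.085 + 4*15.999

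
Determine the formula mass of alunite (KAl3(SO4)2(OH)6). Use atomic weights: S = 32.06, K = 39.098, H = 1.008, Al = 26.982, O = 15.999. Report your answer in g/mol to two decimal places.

414.20 g/mol

The formula mass is the sum 1·39.098 + 3·26.982 + 2·32.06 + 14·15.999 + 6·1.008.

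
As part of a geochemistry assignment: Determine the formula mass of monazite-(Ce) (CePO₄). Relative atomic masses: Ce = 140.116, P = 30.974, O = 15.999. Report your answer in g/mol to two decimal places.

235.09 g/mol

Ce: 1 × 140.116 = 140.1160
P: 1 × 30.974 = 30.9740
O: 4 × 15.999 = 63.9960
Summing the contributions gives the formula mass.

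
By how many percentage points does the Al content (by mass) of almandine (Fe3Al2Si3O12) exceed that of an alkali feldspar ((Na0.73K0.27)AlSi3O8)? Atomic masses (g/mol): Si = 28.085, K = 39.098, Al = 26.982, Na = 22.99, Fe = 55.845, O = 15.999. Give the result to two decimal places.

First mineral: 53.964 g Al in 497.742 g formula = 10.84 wt% Al.
Second mineral: 26.982 g Al in 266.568 g formula = 10.12 wt% Al.
10.84% − 10.12% gives a difference of 0.72 percentage points.

0.72 percentage points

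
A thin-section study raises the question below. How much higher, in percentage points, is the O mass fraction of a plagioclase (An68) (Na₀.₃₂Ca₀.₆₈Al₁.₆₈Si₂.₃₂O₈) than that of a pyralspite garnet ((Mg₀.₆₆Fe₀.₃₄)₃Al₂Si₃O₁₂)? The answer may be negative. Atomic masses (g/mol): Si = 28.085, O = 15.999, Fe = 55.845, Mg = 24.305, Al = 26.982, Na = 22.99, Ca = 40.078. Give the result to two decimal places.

2.76 percentage points

M(Na₀.₃₂Ca₀.₆₈Al₁.₆₈Si₂.₃₂O₈) = 273.089 g/mol, so wt% O = 127.992/273.089 × 100 = 46.87%.
M((Mg₀.₆₆Fe₀.₃₄)₃Al₂Si₃O₁₂) = 435.293 g/mol, so wt% O = 191.988/435.293 × 100 = 44.11%.
46.87 − 44.11 = 2.76 pp.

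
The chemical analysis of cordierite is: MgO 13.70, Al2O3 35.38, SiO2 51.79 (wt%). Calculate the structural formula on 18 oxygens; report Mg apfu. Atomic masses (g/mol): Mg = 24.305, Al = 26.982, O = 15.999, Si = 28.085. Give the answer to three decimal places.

13.70 wt% MgO ÷ 40.304 g/mol = 0.33992 mol, giving 0.33992 Mg and 0.33992 O.
35.38 wt% Al2O3 ÷ 101.961 g/mol = 0.34700 mol, giving 0.69400 Al and 1.04100 O.
51.79 wt% SiO2 ÷ 60.083 g/mol = 0.86197 mol, giving 0.86197 Si and 1.72394 O.
Oxygen sums to 3.10486; scaling by 18/3.10486 = 5.79736 puts the formula on 18 O.
Mg: 0.33992 × 5.79736 = 1.971 atoms per formula unit.

1.971 Mg apfu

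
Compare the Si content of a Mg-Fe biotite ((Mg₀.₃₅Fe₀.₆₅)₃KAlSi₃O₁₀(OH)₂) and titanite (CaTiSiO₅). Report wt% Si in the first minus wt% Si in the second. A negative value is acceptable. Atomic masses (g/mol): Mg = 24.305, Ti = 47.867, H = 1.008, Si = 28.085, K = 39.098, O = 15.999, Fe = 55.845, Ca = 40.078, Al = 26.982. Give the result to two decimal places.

First mineral: 84.255 g Si in 478.757 g formula = 17.60 wt% Si.
Second mineral: 28.085 g Si in 196.025 g formula = 14.33 wt% Si.
17.60% − 14.33% gives a difference of 3.27 percentage points.

3.27 percentage points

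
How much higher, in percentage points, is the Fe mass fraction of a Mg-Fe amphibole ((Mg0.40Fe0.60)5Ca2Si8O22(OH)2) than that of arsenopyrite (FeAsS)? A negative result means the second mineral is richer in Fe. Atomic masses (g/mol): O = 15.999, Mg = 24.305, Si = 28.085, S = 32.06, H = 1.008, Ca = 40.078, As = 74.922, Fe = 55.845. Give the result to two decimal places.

Fe in (Mg0.40Fe0.60)5Ca2Si8O22(OH)2: molar mass 906.973 g/mol; 3×55.845 = 167.535 g → 18.47 wt%.
Fe in FeAsS: molar mass 162.827 g/mol; 1×55.845 = 55.845 g → 34.30 wt%.
Difference = 18.47 − 34.30 = -15.83 percentage points.

-15.83 percentage points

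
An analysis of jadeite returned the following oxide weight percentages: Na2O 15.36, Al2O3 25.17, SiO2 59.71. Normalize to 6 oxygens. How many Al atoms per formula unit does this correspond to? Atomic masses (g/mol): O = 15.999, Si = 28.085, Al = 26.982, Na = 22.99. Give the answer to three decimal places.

Na2O (M=61.979): mol = 0.24783; Na = 0.49566, O = 0.24783.
Al2O3 (M=101.961): mol = 0.24686; Al = 0.49372, O = 0.74058.
SiO2 (M=60.083): mol = 0.99379; Si = 0.99379, O = 1.98758.
ΣO = 2.97599; factor = 6/ΣO = 2.01614.
Al apfu = 0.49372 × 2.01614 = 0.995.

0.995 Al apfu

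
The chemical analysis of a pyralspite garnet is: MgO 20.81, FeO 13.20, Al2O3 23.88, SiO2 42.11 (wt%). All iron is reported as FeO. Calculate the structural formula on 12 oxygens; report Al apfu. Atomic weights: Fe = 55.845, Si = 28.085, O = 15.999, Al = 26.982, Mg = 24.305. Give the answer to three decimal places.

20.81 wt% MgO ÷ 40.304 g/mol = 0.51633 mol, giving 0.51633 Mg and 0.51633 O.
13.20 wt% FeO ÷ 71.844 g/mol = 0.18373 mol, giving 0.18373 Fe and 0.18373 O.
23.88 wt% Al2O3 ÷ 101.961 g/mol = 0.23421 mol, giving 0.46842 Al and 0.70263 O.
42.11 wt% SiO2 ÷ 60.083 g/mol = 0.70086 mol, giving 0.70086 Si and 1.40172 O.
Oxygen sums to 2.80441; scaling by 12/2.80441 = 4.27897 puts the formula on 12 O.
Al: 0.46842 × 4.27897 = 2.004 atoms per formula unit.

2.004 Al apfu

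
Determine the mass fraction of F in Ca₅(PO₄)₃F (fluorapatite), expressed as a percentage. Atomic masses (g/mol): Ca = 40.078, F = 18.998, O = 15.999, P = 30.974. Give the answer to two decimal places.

3.77 mass %

M(Ca₅(PO₄)₃F) = 504.298 g/mol.
F contributes 1 × 18.998 = 18.998 g per mole.
18.998/504.298 = 0.0377 → 3.77%.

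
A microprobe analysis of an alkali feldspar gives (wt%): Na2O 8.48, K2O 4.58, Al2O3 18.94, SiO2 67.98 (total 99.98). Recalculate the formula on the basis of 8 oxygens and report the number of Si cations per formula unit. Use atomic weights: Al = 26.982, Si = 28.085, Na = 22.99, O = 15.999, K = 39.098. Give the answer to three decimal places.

Na2O: 8.48/61.979 = 0.13682 mol → 0.27364 mol Na, 0.13682 mol O.
K2O: 4.58/94.195 = 0.04862 mol → 0.09724 mol K, 0.04862 mol O.
Al2O3: 18.94/101.961 = 0.18576 mol → 0.37152 mol Al, 0.55728 mol O.
SiO2: 67.98/60.083 = 1.13143 mol → 1.13143 mol Si, 2.26286 mol O.
Total oxygen = 3.00558 mol. Normalization factor = 8/3.00558 = 2.66172.
Si per 8 O = 1.13143 × 2.66172 = 3.012.

3.012 Si apfu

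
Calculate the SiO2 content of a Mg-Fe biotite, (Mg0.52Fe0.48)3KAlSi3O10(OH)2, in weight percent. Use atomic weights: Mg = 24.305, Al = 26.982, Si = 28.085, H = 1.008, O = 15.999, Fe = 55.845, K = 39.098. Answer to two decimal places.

Molar mass of (Mg0.52Fe0.48)3KAlSi3O10(OH)2 = 1.56·24.305 + 1.44·55.845 + 1·39.098 + 1·26.982 + 3·28.085 + 12·15.999 + 2·1.008 = 462.672 g/mol.
Each formula unit contains 3 Si, equivalent to 3/1 = 3.0000 mol SiO2.
M(SiO2) = 1×28.085 + 2×15.999 = 60.083 g/mol.
Mass of SiO2 per formula unit = 3.0000 × 60.083 = 180.249 g.
SiO2 wt% = 180.249 / 462.672 × 100 = 38.96%.

38.96 wt%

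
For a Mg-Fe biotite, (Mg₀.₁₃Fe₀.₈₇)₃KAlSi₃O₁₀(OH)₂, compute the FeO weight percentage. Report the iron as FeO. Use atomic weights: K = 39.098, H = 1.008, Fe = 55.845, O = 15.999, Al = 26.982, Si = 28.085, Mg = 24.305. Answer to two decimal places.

Formula mass = 499.573 g/mol.
2.61 Fe → 2.6100 mol FeO per formula unit; M(FeO) = 71.844, so FeO mass = 187.513 g.
187.513/499.573 × 100 = 37.53 wt%.

37.53 wt%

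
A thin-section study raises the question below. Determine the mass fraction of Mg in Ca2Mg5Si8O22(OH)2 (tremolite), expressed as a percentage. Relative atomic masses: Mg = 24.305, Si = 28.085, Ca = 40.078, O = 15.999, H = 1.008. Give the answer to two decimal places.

14.96 wt%

M(Ca2Mg5Si8O22(OH)2) = 812.353 g/mol.
Mg contributes 5 × 24.305 = 121.525 g per mole.
121.525/812.353 = 0.1496 → 14.96%.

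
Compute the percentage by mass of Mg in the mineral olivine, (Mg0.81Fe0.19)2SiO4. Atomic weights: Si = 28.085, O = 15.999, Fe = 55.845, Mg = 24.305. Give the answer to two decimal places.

25.79 mass %

Molar mass of (Mg0.81Fe0.19)2SiO4: 1.62*24.305 + 0.38*55.845 + 1*28.085 + 4*15.999 = 152.676 g/mol.
Mass of Mg per formula unit: 1.62 × 24.305 = 39.374 g.
Weight fraction Mg = 39.374 / 152.676 = 0.2579.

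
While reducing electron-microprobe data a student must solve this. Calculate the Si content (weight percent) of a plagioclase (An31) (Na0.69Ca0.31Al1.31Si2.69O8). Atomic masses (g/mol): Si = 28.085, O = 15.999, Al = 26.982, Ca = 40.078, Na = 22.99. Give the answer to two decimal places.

28.28 weight percent

M(Na0.69Ca0.31Al1.31Si2.69O8) = 267.174 g/mol.
Si contributes 2.69 × 28.085 = 75.549 g per mole.
75.549/267.174 = 0.2828 → 28.28%.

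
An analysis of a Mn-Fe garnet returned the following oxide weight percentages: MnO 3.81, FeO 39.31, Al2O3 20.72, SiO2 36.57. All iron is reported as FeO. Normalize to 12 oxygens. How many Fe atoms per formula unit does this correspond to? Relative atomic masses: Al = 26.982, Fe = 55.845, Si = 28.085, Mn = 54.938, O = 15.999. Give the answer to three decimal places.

2.704 Fe apfu

MnO: 3.81/70.937 = 0.05371 mol → 0.05371 mol Mn, 0.05371 mol O.
FeO: 39.31/71.844 = 0.54716 mol → 0.54716 mol Fe, 0.54716 mol O.
Al2O3: 20.72/101.961 = 0.20321 mol → 0.40642 mol Al, 0.60963 mol O.
SiO2: 36.57/60.083 = 0.60866 mol → 0.60866 mol Si, 1.21732 mol O.
Total oxygen = 2.42782 mol. Normalization factor = 12/2.42782 = 4.94271.
Fe per 12 O = 0.54716 × 4.94271 = 2.704.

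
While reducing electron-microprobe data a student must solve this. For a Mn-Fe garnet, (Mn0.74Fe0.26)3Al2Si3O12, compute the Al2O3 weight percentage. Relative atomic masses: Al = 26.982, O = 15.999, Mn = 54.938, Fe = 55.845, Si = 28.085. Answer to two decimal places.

20.57 wt%

Formula mass = 495.728 g/mol.
2 Al → 1.0000 mol Al2O3 per formula unit; M(Al2O3) = 101.961, so Al2O3 mass = 101.961 g.
101.961/495.728 × 100 = 20.57 wt%.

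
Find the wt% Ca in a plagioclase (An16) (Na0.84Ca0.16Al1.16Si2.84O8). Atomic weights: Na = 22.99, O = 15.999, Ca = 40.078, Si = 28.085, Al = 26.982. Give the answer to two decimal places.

Molar mass of Na0.84Ca0.16Al1.16Si2.84O8: 0.84*22.99 + 0.16*40.078 + 1.16*26.982 + 2.84*28.085 + 8*15.999 = 264.777 g/mol.
Mass of Ca per formula unit: 0.16 × 40.078 = 6.412 g.
Weight fraction Ca = 6.412 / 264.777 = 0.0242.

2.42 weight percent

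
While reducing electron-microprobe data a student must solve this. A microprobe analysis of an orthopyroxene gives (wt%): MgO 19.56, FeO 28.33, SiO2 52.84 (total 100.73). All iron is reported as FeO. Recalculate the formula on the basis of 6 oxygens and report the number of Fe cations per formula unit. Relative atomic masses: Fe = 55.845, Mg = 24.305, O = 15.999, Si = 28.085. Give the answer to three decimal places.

0.897 Fe apfu

19.56 wt% MgO ÷ 40.304 g/mol = 0.48531 mol, giving 0.48531 Mg and 0.48531 O.
28.33 wt% FeO ÷ 71.844 g/mol = 0.39433 mol, giving 0.39433 Fe and 0.39433 O.
52.84 wt% SiO2 ÷ 60.083 g/mol = 0.87945 mol, giving 0.87945 Si and 1.75890 O.
Oxygen sums to 2.63854; scaling by 6/2.63854 = 2.27398 puts the formula on 6 O.
Fe: 0.39433 × 2.27398 = 0.897 atoms per formula unit.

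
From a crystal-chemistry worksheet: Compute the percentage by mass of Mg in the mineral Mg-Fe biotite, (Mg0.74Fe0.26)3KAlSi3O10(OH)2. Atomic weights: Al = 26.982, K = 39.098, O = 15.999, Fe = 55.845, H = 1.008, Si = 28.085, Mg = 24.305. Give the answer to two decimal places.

Formula mass = 2.22·24.305 + 0.78·55.845 + 1·39.098 + 1·26.982 + 3·28.085 + 12·15.999 + 2·1.008 = 441.855 g/mol, of which 53.957 g is Mg.
So Mg makes up 53.957/441.855 = 0.1221 of the mass, i.e. 12.21%.

12.21 weight percent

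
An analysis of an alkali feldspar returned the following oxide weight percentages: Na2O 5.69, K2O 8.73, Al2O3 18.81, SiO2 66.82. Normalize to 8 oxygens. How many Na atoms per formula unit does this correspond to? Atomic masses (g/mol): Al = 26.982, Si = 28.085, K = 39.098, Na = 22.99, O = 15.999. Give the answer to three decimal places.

0.496 Na apfu

Na2O (M=61.979): mol = 0.09181; Na = 0.18362, O = 0.09181.
K2O (M=94.195): mol = 0.09268; K = 0.18536, O = 0.09268.
Al2O3 (M=101.961): mol = 0.18448; Al = 0.36896, O = 0.55344.
SiO2 (M=60.083): mol = 1.11213; Si = 1.11213, O = 2.22426.
ΣO = 2.96219; factor = 8/ΣO = 2.70070.
Na apfu = 0.18362 × 2.70070 = 0.496.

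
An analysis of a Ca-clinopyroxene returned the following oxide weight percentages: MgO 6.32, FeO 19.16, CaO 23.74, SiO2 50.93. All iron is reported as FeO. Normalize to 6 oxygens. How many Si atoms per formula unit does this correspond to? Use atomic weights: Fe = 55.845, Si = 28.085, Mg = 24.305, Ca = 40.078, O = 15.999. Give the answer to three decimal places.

MgO: 6.32/40.304 = 0.15681 mol → 0.15681 mol Mg, 0.15681 mol O.
FeO: 19.16/71.844 = 0.26669 mol → 0.26669 mol Fe, 0.26669 mol O.
CaO: 23.74/56.077 = 0.42335 mol → 0.42335 mol Ca, 0.42335 mol O.
SiO2: 50.93/60.083 = 0.84766 mol → 0.84766 mol Si, 1.69532 mol O.
Total oxygen = 2.54217 mol. Normalization factor = 6/2.54217 = 2.36019.
Si per 6 O = 0.84766 × 2.36019 = 2.001.

2.001 Si apfu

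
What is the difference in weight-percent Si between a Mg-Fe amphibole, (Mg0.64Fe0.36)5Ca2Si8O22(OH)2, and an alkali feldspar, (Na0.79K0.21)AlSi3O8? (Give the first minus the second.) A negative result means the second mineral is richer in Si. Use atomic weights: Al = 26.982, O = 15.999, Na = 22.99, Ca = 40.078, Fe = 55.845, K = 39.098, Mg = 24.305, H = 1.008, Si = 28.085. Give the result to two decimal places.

-5.87 percentage points

First mineral: 224.680 g Si in 869.125 g formula = 25.85 wt% Si.
Second mineral: 84.255 g Si in 265.602 g formula = 31.72 wt% Si.
25.85% − 31.72% gives a difference of -5.87 percentage points.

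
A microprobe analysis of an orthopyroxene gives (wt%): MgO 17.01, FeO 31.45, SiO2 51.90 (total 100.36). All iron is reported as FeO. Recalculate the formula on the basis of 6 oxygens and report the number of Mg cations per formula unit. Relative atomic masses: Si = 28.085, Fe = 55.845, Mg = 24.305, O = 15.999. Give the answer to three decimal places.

0.979 Mg apfu

MgO: 17.01/40.304 = 0.42204 mol → 0.42204 mol Mg, 0.42204 mol O.
FeO: 31.45/71.844 = 0.43775 mol → 0.43775 mol Fe, 0.43775 mol O.
SiO2: 51.90/60.083 = 0.86381 mol → 0.86381 mol Si, 1.72762 mol O.
Total oxygen = 2.58741 mol. Normalization factor = 6/2.58741 = 2.31892.
Mg per 6 O = 0.42204 × 2.31892 = 0.979.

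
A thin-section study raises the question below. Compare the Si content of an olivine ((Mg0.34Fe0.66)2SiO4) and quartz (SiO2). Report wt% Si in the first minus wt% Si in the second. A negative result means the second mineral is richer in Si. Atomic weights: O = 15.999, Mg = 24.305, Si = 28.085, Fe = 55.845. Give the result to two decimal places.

First mineral: 28.085 g Si in 182.324 g formula = 15.40 wt% Si.
Second mineral: 28.085 g Si in 60.083 g formula = 46.74 wt% Si.
15.40% − 46.74% gives a difference of -31.34 percentage points.

-31.34 percentage points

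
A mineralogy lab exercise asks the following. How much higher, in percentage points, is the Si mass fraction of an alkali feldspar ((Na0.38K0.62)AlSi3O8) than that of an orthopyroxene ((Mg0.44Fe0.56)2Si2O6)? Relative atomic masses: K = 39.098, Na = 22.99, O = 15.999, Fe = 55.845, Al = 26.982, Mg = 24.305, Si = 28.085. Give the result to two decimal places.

M((Na0.38K0.62)AlSi3O8) = 272.206 g/mol, so wt% Si = 84.255/272.206 × 100 = 30.95%.
M((Mg0.44Fe0.56)2Si2O6) = 236.099 g/mol, so wt% Si = 56.170/236.099 × 100 = 23.79%.
30.95 − 23.79 = 7.16 pp.

7.16 percentage points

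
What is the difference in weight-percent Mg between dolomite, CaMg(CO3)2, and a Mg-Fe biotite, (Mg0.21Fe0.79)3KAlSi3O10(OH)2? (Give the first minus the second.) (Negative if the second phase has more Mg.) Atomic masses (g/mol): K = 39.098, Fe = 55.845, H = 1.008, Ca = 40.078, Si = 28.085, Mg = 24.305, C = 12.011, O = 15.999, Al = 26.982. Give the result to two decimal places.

10.07 percentage points

Mg in CaMg(CO3)2: molar mass 184.399 g/mol; 1×24.305 = 24.305 g → 13.18 wt%.
Mg in (Mg0.21Fe0.79)3KAlSi3O10(OH)2: molar mass 492.004 g/mol; 0.63×24.305 = 15.312 g → 3.11 wt%.
Difference = 13.18 − 3.11 = 10.07 percentage points.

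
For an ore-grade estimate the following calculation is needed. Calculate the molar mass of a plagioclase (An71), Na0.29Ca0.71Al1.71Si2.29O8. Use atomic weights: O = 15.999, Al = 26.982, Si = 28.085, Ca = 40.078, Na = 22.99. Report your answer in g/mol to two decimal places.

The formula mass is the sum 0.29×22.99 + 0.71×40.078 + 1.71×26.982 + 2.29×28.085 + 8×15.999.

273.57 g/mol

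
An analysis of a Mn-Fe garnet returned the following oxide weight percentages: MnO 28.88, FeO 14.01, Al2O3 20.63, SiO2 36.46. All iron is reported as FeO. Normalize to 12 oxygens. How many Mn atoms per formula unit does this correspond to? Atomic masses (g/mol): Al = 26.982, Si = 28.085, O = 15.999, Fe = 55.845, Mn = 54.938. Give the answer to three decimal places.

2.016 Mn apfu

28.88 wt% MnO ÷ 70.937 g/mol = 0.40712 mol, giving 0.40712 Mn and 0.40712 O.
14.01 wt% FeO ÷ 71.844 g/mol = 0.19501 mol, giving 0.19501 Fe and 0.19501 O.
20.63 wt% Al2O3 ÷ 101.961 g/mol = 0.20233 mol, giving 0.40466 Al and 0.60699 O.
36.46 wt% SiO2 ÷ 60.083 g/mol = 0.60683 mol, giving 0.60683 Si and 1.21366 O.
Oxygen sums to 2.42278; scaling by 12/2.42278 = 4.95299 puts the formula on 12 O.
Mn: 0.40712 × 4.95299 = 2.016 atoms per formula unit.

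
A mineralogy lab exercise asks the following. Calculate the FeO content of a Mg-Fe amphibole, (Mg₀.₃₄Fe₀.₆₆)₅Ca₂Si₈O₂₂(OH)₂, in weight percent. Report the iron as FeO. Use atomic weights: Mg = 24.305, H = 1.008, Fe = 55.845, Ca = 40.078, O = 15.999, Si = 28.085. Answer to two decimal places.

25.87 wt%

Formula mass = 916.435 g/mol.
3.30 Fe → 3.3000 mol FeO per formula unit; M(FeO) = 71.844, so FeO mass = 237.085 g.
237.085/916.435 × 100 = 25.87 wt%.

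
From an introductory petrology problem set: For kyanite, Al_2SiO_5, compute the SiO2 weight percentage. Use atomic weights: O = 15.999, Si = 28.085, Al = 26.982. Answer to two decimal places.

37.08 wt%

Formula mass = 162.044 g/mol.
1 Si → 1.0000 mol SiO2 per formula unit; M(SiO2) = 60.083, so SiO2 mass = 60.083 g.
60.083/162.044 × 100 = 37.08 wt%.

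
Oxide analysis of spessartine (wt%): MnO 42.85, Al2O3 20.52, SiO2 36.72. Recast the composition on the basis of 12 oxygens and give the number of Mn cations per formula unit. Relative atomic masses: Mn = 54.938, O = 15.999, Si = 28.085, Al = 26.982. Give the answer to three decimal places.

2.983 Mn apfu

MnO (M=70.937): mol = 0.60406; Mn = 0.60406, O = 0.60406.
Al2O3 (M=101.961): mol = 0.20125; Al = 0.40250, O = 0.60375.
SiO2 (M=60.083): mol = 0.61115; Si = 0.61115, O = 1.22230.
ΣO = 2.43011; factor = 12/ΣO = 4.93805.
Mn apfu = 0.60406 × 4.93805 = 2.983.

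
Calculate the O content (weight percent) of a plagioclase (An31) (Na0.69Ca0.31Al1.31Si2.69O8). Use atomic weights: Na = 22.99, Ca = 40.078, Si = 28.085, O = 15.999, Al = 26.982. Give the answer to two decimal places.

M(Na0.69Ca0.31Al1.31Si2.69O8) = 267.174 g/mol.
O contributes 8 × 15.999 = 127.992 g per mole.
127.992/267.174 = 0.4791 → 47.91%.

47.91 weight percent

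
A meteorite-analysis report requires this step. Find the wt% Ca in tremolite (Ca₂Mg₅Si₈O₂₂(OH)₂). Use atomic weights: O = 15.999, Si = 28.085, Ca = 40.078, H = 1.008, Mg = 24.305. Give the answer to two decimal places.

M(Ca₂Mg₅Si₈O₂₂(OH)₂) = 812.353 g/mol.
Ca contributes 2 × 40.078 = 80.156 g per mole.
80.156/812.353 = 0.0987 → 9.87%.

9.87 wt%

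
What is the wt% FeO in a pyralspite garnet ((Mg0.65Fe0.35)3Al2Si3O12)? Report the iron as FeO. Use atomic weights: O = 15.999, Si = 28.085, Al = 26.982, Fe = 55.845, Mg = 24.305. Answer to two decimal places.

17.29 wt%

Molar mass of (Mg0.65Fe0.35)3Al2Si3O12 = 1.95*24.305 + 1.05*55.845 + 2*26.982 + 3*28.085 + 12*15.999 = 436.239 g/mol.
Each formula unit contains 1.05 Fe, equivalent to 1.05/1 = 1.0500 mol FeO.
M(FeO) = 1×55.845 + 1×15.999 = 71.844 g/mol.
Mass of FeO per formula unit = 1.0500 × 71.844 = 75.436 g.
FeO wt% = 75.436 / 436.239 × 100 = 17.29%.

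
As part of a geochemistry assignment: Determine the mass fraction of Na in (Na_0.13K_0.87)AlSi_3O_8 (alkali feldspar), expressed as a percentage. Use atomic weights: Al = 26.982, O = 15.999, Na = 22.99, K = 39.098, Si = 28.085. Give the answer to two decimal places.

M((Na_0.13K_0.87)AlSi_3O_8) = 276.233 g/mol.
Na contributes 0.13 × 22.99 = 2.989 g per mole.
2.989/276.233 = 0.0108 → 1.08%.

1.08 mass %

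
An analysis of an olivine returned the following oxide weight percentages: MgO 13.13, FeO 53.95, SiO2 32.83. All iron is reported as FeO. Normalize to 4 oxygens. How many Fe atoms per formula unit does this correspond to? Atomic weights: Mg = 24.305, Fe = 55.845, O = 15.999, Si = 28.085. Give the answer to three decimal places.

1.385 Fe apfu

MgO (M=40.304): mol = 0.32577; Mg = 0.32577, O = 0.32577.
FeO (M=71.844): mol = 0.75093; Fe = 0.75093, O = 0.75093.
SiO2 (M=60.083): mol = 0.54641; Si = 0.54641, O = 1.09282.
ΣO = 2.16952; factor = 4/ΣO = 1.84373.
Fe apfu = 0.75093 × 1.84373 = 1.385.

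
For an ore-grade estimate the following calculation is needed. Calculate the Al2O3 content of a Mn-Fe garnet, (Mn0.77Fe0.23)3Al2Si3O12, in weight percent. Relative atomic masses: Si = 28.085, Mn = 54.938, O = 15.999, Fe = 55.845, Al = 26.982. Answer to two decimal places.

20.57 wt%

Formula mass = 495.647 g/mol.
2 Al → 1.0000 mol Al2O3 per formula unit; M(Al2O3) = 101.961, so Al2O3 mass = 101.961 g.
101.961/495.647 × 100 = 20.57 wt%.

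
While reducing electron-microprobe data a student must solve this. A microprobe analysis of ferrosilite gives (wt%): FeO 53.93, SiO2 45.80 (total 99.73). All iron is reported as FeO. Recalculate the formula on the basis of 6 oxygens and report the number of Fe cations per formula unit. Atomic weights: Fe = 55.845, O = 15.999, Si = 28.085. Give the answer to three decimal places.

53.93 wt% FeO ÷ 71.844 g/mol = 0.75065 mol, giving 0.75065 Fe and 0.75065 O.
45.80 wt% SiO2 ÷ 60.083 g/mol = 0.76228 mol, giving 0.76228 Si and 1.52456 O.
Oxygen sums to 2.27521; scaling by 6/2.27521 = 2.63712 puts the formula on 6 O.
Fe: 0.75065 × 2.63712 = 1.980 atoms per formula unit.

1.980 Fe apfu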